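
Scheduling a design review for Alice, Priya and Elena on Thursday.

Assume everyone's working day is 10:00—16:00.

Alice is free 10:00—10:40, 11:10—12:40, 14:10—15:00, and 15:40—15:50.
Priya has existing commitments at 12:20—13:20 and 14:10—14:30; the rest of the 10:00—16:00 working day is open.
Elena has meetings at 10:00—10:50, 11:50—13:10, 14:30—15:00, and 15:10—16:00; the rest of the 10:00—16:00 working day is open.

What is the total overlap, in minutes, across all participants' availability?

40 minutes

Priya free within 10:00–16:00: 10:00–12:20, 13:20–14:10, 14:30–16:00.
Elena free within 10:00–16:00: 10:50–11:50, 13:10–14:30, 15:00–15:10.
Alice ∩ Priya: 10:00–10:40, 11:10–12:20, 14:30–15:00, 15:40–15:50.
Alice ∩ Priya ∩ Elena: 11:10–11:50.
Total common minutes: 40.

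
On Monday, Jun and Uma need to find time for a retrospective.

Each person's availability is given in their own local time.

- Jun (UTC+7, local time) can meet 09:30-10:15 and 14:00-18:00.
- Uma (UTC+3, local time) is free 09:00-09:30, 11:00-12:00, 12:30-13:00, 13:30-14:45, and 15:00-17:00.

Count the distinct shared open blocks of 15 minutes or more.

3

Jun → UTC: 02:30–03:15, 07:00–11:00.
Uma → UTC: 06:00–06:30, 08:00–09:00, 09:30–10:00, 10:30–11:45, 12:00–14:00.
Jun ∩ Uma: 08:00–09:00, 09:30–10:00, 10:30–11:00.
Windows ≥ 15 min: 08:00–09:00, 09:30–10:00, 10:30–11:00.
That's 3 windows.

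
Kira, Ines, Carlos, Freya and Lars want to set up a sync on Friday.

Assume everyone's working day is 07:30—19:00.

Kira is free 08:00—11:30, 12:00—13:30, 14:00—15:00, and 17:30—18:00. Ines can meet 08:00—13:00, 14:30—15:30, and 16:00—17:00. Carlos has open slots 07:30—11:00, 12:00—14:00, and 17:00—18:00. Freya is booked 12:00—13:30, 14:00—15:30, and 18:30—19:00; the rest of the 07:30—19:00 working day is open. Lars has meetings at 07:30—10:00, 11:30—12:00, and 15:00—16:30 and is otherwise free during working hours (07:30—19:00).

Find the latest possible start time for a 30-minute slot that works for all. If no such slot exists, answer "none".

Freya free within 07:30–19:00: 07:30–12:00, 13:30–14:00, 15:30–18:30.
Lars free within 07:30–19:00: 10:00–11:30, 12:00–15:00, 16:30–19:00.
Kira ∩ Ines: 08:00–11:30, 12:00–13:00, 14:30–15:00.
Kira ∩ Ines ∩ Carlos: 08:00–11:00, 12:00–13:00.
Kira ∩ Ines ∩ Carlos ∩ Freya: 08:00–11:00.
Kira ∩ Ines ∩ Carlos ∩ Freya ∩ Lars: 10:00–11:00.
Windows ≥ 30 min: 10:00–11:00.
Latest start in the last window 10:00–11:00 is 11:00 − 30 min = 10:30.

10:30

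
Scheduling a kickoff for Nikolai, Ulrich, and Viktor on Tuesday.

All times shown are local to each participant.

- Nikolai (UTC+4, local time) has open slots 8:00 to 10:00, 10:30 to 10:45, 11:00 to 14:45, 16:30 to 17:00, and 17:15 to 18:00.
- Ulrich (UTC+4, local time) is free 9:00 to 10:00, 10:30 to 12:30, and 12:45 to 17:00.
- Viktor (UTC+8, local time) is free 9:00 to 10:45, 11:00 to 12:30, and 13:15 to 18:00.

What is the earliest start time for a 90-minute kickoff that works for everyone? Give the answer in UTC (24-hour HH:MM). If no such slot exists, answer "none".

07:00

Nikolai → UTC: 04:00–06:00, 06:30–06:45, 07:00–10:45, 12:30–13:00, 13:15–14:00.
Ulrich → UTC: 05:00–06:00, 06:30–08:30, 08:45–13:00.
Viktor → UTC: 01:00–02:45, 03:00–04:30, 05:15–10:00.
Nikolai ∩ Ulrich: 05:00–06:00, 06:30–06:45, 07:00–08:30, 08:45–10:45, 12:30–13:00.
Nikolai ∩ Ulrich ∩ Viktor: 05:15–06:00, 06:30–06:45, 07:00–08:30, 08:45–10:00.
Windows ≥ 90 min: 07:00–08:30.
Earliest such window starts at 07:00.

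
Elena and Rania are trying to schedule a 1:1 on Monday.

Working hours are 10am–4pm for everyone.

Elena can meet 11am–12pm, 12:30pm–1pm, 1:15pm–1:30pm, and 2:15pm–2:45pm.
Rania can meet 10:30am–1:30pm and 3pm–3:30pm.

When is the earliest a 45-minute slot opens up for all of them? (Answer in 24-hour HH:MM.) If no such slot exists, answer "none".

11:00

Elena ∩ Rania: 11:00–12:00, 12:30–13:00, 13:15–13:30.
Windows ≥ 45 min: 11:00–12:00.
Earliest such window starts at 11:00.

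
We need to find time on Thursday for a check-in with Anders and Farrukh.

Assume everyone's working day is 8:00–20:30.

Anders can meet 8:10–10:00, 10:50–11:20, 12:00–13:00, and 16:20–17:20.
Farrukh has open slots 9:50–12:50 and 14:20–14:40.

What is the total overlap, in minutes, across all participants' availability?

90 minutes

Anders ∩ Farrukh: 09:50–10:00, 10:50–11:20, 12:00–12:50.
Total common minutes: 10 + 30 + 50 = 90.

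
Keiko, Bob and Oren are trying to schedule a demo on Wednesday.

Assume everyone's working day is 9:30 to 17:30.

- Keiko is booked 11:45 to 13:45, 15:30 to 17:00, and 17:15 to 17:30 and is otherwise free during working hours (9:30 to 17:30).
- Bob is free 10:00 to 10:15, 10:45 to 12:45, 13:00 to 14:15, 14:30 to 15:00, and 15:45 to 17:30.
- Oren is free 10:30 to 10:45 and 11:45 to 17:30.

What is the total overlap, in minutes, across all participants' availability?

Keiko free within 09:30–17:30: 09:30–11:45, 13:45–15:30, 17:00–17:15.
Keiko ∩ Bob: 10:00–10:15, 10:45–11:45, 13:45–14:15, 14:30–15:00, 17:00–17:15.
Keiko ∩ Bob ∩ Oren: 13:45–14:15, 14:30–15:00, 17:00–17:15.
Total common minutes: 30 + 30 + 15 = 75.

75 minutes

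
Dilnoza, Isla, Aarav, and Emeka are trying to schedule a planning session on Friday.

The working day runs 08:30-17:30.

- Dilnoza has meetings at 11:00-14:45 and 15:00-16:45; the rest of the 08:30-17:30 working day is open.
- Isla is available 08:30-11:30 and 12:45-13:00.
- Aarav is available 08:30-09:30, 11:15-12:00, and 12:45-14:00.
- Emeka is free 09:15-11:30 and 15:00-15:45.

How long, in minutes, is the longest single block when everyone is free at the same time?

15 minutes

Dilnoza free within 08:30–17:30: 08:30–11:00, 14:45–15:00, 16:45–17:30.
Dilnoza ∩ Isla: 08:30–11:00.
Dilnoza ∩ Isla ∩ Aarav: 08:30–09:30.
Dilnoza ∩ Isla ∩ Aarav ∩ Emeka: 09:15–09:30.
Single common window of 15 minutes.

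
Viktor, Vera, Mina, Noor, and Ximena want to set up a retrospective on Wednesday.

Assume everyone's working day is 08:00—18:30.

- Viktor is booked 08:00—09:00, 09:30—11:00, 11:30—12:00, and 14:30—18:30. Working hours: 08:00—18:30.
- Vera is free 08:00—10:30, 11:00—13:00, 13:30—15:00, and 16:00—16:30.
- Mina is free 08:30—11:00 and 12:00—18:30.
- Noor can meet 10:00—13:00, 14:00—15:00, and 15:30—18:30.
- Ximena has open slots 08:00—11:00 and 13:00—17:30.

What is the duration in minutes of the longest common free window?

30 minutes

Viktor free within 08:00–18:30: 09:00–09:30, 11:00–11:30, 12:00–14:30.
Viktor ∩ Vera: 09:00–09:30, 11:00–11:30, 12:00–13:00, 13:30–14:30.
Viktor ∩ Vera ∩ Mina: 09:00–09:30, 12:00–13:00, 13:30–14:30.
Viktor ∩ Vera ∩ Mina ∩ Noor: 12:00–13:00, 14:00–14:30.
Viktor ∩ Vera ∩ Mina ∩ Noor ∩ Ximena: 14:00–14:30.
Single common window of 30 minutes.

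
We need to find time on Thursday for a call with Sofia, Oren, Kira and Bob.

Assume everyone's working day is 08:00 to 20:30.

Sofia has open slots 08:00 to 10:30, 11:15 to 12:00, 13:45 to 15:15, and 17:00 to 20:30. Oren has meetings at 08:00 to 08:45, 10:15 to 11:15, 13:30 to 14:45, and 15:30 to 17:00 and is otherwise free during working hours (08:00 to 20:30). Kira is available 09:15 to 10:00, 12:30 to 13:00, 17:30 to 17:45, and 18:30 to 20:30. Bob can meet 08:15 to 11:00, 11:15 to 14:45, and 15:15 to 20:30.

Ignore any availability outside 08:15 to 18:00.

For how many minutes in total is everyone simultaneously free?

60 minutes

Oren free within 08:00–20:30: 08:45–10:15, 11:15–13:30, 14:45–15:30, 17:00–20:30.
Sofia ∩ Oren: 08:45–10:15, 11:15–12:00, 14:45–15:15, 17:00–20:30.
Sofia ∩ Oren ∩ Kira: 09:15–10:00, 17:30–17:45, 18:30–20:30.
Sofia ∩ Oren ∩ Kira ∩ Bob: 09:15–10:00, 17:30–17:45, 18:30–20:30.
Restricted to 08:15–18:00: 09:15–10:00, 17:30–17:45.
Total common minutes: 45 + 15 = 60.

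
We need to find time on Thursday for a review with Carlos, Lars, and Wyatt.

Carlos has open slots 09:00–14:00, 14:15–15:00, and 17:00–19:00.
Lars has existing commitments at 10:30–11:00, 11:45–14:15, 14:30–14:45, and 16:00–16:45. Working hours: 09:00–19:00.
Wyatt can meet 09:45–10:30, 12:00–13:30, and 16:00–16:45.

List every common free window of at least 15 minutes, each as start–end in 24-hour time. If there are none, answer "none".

09:45–10:30

Lars free within 09:00–19:00: 09:00–10:30, 11:00–11:45, 14:15–14:30, 14:45–16:00, 16:45–19:00.
Carlos ∩ Lars: 09:00–10:30, 11:00–11:45, 14:15–14:30, 14:45–15:00, 17:00–19:00.
Carlos ∩ Lars ∩ Wyatt: 09:45–10:30.
Windows ≥ 15 min: 09:45–10:30.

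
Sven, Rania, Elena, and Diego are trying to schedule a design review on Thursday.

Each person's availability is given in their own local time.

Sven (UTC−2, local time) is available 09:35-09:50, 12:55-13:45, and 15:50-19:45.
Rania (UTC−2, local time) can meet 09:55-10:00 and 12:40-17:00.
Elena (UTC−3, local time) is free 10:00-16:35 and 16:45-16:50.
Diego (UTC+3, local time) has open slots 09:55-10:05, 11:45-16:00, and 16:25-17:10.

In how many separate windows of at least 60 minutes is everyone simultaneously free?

Sven → UTC: 11:35–11:50, 14:55–15:45, 17:50–21:45.
Rania → UTC: 11:55–12:00, 14:40–19:00.
Elena → UTC: 13:00–19:35, 19:45–19:50.
Diego → UTC: 06:55–07:05, 08:45–13:00, 13:25–14:10.
Sven ∩ Rania: 14:55–15:45, 17:50–19:00.
Sven ∩ Rania ∩ Elena: 14:55–15:45, 17:50–19:00.
Sven ∩ Rania ∩ Elena ∩ Diego: (none).
Windows ≥ 60 min: (none).
That's 0 windows.

0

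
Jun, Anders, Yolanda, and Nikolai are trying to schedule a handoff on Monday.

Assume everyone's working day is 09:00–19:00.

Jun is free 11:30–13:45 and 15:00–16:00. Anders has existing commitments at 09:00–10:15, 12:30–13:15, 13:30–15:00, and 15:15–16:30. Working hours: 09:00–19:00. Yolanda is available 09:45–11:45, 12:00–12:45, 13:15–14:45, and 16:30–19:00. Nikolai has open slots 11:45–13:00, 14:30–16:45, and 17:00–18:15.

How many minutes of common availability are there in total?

30 minutes

Anders free within 09:00–19:00: 10:15–12:30, 13:15–13:30, 15:00–15:15, 16:30–19:00.
Jun ∩ Anders: 11:30–12:30, 13:15–13:30, 15:00–15:15.
Jun ∩ Anders ∩ Yolanda: 11:30–11:45, 12:00–12:30, 13:15–13:30.
Jun ∩ Anders ∩ Yolanda ∩ Nikolai: 12:00–12:30.
Total common minutes: 30.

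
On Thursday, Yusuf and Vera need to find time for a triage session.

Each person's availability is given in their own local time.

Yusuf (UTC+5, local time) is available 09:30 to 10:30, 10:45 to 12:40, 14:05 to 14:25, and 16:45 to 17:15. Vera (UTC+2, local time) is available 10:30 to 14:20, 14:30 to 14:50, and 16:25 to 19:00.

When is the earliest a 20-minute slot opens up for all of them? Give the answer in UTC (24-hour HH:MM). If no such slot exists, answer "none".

09:05

Yusuf → UTC: 04:30–05:30, 05:45–07:40, 09:05–09:25, 11:45–12:15.
Vera → UTC: 08:30–12:20, 12:30–12:50, 14:25–17:00.
Yusuf ∩ Vera: 09:05–09:25, 11:45–12:15.
Windows ≥ 20 min: 09:05–09:25, 11:45–12:15.
Earliest such window starts at 09:05.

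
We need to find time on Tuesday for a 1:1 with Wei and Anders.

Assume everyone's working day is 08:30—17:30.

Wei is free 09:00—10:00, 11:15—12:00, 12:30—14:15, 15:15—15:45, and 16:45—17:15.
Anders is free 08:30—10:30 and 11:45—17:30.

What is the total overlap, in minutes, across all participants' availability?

Wei ∩ Anders: 09:00–10:00, 11:45–12:00, 12:30–14:15, 15:15–15:45, 16:45–17:15.
Total common minutes: 60 + 15 + 105 + 30 + 30 = 240.

240 minutes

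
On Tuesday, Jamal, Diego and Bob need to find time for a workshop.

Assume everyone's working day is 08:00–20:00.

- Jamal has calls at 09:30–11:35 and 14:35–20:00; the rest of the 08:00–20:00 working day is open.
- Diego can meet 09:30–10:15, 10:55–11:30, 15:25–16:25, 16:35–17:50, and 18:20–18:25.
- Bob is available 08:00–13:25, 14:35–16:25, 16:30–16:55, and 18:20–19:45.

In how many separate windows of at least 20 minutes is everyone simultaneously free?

Jamal free within 08:00–20:00: 08:00–09:30, 11:35–14:35.
Jamal ∩ Diego: (none).
Jamal ∩ Diego ∩ Bob: (none).
Windows ≥ 20 min: (none).
That's 0 windows.

0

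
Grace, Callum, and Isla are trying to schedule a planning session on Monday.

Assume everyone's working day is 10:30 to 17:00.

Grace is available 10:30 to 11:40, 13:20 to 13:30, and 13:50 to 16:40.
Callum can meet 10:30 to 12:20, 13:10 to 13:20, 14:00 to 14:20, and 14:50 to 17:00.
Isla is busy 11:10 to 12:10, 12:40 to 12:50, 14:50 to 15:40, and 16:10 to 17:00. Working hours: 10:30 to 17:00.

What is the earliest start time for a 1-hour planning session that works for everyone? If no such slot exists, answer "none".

Isla free within 10:30–17:00: 10:30–11:10, 12:10–12:40, 12:50–14:50, 15:40–16:10.
Grace ∩ Callum: 10:30–11:40, 14:00–14:20, 14:50–16:40.
Grace ∩ Callum ∩ Isla: 10:30–11:10, 14:00–14:20, 15:40–16:10.
Windows ≥ 60 min: (none).

none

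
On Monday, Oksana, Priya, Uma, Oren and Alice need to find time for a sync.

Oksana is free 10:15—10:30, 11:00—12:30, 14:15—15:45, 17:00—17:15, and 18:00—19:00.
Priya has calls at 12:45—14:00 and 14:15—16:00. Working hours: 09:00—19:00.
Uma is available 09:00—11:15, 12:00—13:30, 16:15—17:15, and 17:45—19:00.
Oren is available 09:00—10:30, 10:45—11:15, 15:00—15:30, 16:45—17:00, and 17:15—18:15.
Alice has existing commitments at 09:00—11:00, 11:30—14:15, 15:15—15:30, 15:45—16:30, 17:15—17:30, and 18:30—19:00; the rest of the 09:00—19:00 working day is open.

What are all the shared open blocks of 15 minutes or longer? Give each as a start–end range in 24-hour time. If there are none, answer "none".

Priya free within 09:00–19:00: 09:00–12:45, 14:00–14:15, 16:00–19:00.
Alice free within 09:00–19:00: 11:00–11:30, 14:15–15:15, 15:30–15:45, 16:30–17:15, 17:30–18:30.
Oksana ∩ Priya: 10:15–10:30, 11:00–12:30, 17:00–17:15, 18:00–19:00.
Oksana ∩ Priya ∩ Uma: 10:15–10:30, 11:00–11:15, 12:00–12:30, 17:00–17:15, 18:00–19:00.
Oksana ∩ Priya ∩ Uma ∩ Oren: 10:15–10:30, 11:00–11:15, 18:00–18:15.
Oksana ∩ Priya ∩ Uma ∩ Oren ∩ Alice: 11:00–11:15, 18:00–18:15.
Windows ≥ 15 min: 11:00–11:15, 18:00–18:15.

11:00–11:15, 18:00–18:15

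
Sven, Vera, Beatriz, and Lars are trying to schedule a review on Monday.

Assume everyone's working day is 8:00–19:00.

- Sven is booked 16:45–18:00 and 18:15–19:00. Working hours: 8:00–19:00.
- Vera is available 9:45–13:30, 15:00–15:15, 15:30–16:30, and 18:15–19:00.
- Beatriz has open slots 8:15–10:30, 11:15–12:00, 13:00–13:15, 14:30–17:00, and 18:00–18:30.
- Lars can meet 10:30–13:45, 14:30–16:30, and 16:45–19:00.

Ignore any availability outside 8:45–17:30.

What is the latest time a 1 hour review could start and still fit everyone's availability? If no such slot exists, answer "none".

Sven free within 08:00–19:00: 08:00–16:45, 18:00–18:15.
Sven ∩ Vera: 09:45–13:30, 15:00–15:15, 15:30–16:30.
Sven ∩ Vera ∩ Beatriz: 09:45–10:30, 11:15–12:00, 13:00–13:15, 15:00–15:15, 15:30–16:30.
Sven ∩ Vera ∩ Beatriz ∩ Lars: 11:15–12:00, 13:00–13:15, 15:00–15:15, 15:30–16:30.
Restricted to 08:45–17:30: 11:15–12:00, 13:00–13:15, 15:00–15:15, 15:30–16:30.
Windows ≥ 60 min: 15:30–16:30.
Latest start in the last window 15:30–16:30 is 16:30 − 60 min = 15:30.

15:30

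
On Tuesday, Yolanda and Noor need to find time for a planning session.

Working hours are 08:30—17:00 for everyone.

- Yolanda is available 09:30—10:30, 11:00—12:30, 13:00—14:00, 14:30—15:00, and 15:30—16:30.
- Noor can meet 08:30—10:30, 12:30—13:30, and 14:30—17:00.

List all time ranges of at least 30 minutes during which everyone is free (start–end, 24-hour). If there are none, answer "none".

09:30–10:30, 13:00–13:30, 14:30–15:00, 15:30–16:30

Yolanda ∩ Noor: 09:30–10:30, 13:00–13:30, 14:30–15:00, 15:30–16:30.
Windows ≥ 30 min: 09:30–10:30, 13:00–13:30, 14:30–15:00, 15:30–16:30.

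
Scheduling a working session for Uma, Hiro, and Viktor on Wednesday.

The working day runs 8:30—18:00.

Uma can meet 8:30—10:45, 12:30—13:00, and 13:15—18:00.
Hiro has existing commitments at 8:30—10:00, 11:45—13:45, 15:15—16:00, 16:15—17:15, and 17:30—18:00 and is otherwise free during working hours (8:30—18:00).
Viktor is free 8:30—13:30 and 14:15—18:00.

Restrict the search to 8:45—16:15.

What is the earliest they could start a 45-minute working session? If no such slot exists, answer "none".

Hiro free within 08:30–18:00: 10:00–11:45, 13:45–15:15, 16:00–16:15, 17:15–17:30.
Uma ∩ Hiro: 10:00–10:45, 13:45–15:15, 16:00–16:15, 17:15–17:30.
Uma ∩ Hiro ∩ Viktor: 10:00–10:45, 14:15–15:15, 16:00–16:15, 17:15–17:30.
Restricted to 08:45–16:15: 10:00–10:45, 14:15–15:15, 16:00–16:15.
Windows ≥ 45 min: 10:00–10:45, 14:15–15:15.
Earliest such window starts at 10:00.

10:00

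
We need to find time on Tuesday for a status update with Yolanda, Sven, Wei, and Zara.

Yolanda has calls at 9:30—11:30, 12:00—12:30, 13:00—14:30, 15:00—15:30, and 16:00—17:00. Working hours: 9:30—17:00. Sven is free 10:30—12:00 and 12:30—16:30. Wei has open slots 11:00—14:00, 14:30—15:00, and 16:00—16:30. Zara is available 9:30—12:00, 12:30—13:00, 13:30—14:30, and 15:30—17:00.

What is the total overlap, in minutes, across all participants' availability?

60 minutes

Yolanda free within 09:30–17:00: 11:30–12:00, 12:30–13:00, 14:30–15:00, 15:30–16:00.
Yolanda ∩ Sven: 11:30–12:00, 12:30–13:00, 14:30–15:00, 15:30–16:00.
Yolanda ∩ Sven ∩ Wei: 11:30–12:00, 12:30–13:00, 14:30–15:00.
Yolanda ∩ Sven ∩ Wei ∩ Zara: 11:30–12:00, 12:30–13:00.
Total common minutes: 30 + 30 = 60.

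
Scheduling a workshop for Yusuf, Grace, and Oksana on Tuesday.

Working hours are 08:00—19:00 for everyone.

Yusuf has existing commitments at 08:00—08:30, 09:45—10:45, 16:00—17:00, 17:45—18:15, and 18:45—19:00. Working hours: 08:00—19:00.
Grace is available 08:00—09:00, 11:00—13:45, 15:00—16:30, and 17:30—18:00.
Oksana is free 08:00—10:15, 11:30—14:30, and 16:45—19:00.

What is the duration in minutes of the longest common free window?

135 minutes

Yusuf free within 08:00–19:00: 08:30–09:45, 10:45–16:00, 17:00–17:45, 18:15–18:45.
Yusuf ∩ Grace: 08:30–09:00, 11:00–13:45, 15:00–16:00, 17:30–17:45.
Yusuf ∩ Grace ∩ Oksana: 08:30–09:00, 11:30–13:45, 17:30–17:45.
Common window lengths: 30, 135, 15 min; longest is 135.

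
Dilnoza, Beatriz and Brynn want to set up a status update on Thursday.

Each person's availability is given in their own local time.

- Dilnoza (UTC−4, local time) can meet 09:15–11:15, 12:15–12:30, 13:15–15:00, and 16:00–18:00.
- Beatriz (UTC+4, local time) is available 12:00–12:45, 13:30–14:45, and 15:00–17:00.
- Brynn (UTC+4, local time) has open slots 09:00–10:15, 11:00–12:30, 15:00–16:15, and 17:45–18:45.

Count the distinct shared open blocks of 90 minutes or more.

0

Dilnoza → UTC: 13:15–15:15, 16:15–16:30, 17:15–19:00, 20:00–22:00.
Beatriz → UTC: 08:00–08:45, 09:30–10:45, 11:00–13:00.
Brynn → UTC: 05:00–06:15, 07:00–08:30, 11:00–12:15, 13:45–14:45.
Dilnoza ∩ Beatriz: (none).
Dilnoza ∩ Beatriz ∩ Brynn: (none).
Windows ≥ 90 min: (none).
That's 0 windows.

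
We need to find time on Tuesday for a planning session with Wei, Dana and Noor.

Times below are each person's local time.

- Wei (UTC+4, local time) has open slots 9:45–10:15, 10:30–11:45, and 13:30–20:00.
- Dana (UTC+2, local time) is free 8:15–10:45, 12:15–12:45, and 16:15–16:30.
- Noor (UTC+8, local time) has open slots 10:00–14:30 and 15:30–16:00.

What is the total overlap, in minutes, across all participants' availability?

Wei → UTC: 05:45–06:15, 06:30–07:45, 09:30–16:00.
Dana → UTC: 06:15–08:45, 10:15–10:45, 14:15–14:30.
Noor → UTC: 02:00–06:30, 07:30–08:00.
Wei ∩ Dana: 06:30–07:45, 10:15–10:45, 14:15–14:30.
Wei ∩ Dana ∩ Noor: 07:30–07:45.
Total common minutes: 15.

15 minutes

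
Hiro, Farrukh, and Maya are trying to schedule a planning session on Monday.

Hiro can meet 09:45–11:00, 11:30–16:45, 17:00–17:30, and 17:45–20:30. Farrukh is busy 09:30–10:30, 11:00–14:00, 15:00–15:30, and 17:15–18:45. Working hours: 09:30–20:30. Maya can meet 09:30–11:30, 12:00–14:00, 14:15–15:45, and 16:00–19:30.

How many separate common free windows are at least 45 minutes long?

3

Farrukh free within 09:30–20:30: 10:30–11:00, 14:00–15:00, 15:30–17:15, 18:45–20:30.
Hiro ∩ Farrukh: 10:30–11:00, 14:00–15:00, 15:30–16:45, 17:00–17:15, 18:45–20:30.
Hiro ∩ Farrukh ∩ Maya: 10:30–11:00, 14:15–15:00, 15:30–15:45, 16:00–16:45, 17:00–17:15, 18:45–19:30.
Windows ≥ 45 min: 14:15–15:00, 16:00–16:45, 18:45–19:30.
That's 3 windows.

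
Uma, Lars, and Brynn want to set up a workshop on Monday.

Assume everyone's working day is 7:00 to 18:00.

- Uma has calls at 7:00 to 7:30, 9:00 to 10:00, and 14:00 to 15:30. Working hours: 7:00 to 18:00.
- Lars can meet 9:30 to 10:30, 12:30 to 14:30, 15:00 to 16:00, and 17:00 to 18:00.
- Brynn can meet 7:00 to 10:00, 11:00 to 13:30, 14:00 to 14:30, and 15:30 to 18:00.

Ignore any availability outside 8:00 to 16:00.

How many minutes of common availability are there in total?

90 minutes

Uma free within 07:00–18:00: 07:30–09:00, 10:00–14:00, 15:30–18:00.
Uma ∩ Lars: 10:00–10:30, 12:30–14:00, 15:30–16:00, 17:00–18:00.
Uma ∩ Lars ∩ Brynn: 12:30–13:30, 15:30–16:00, 17:00–18:00.
Restricted to 08:00–16:00: 12:30–13:30, 15:30–16:00.
Total common minutes: 60 + 30 = 90.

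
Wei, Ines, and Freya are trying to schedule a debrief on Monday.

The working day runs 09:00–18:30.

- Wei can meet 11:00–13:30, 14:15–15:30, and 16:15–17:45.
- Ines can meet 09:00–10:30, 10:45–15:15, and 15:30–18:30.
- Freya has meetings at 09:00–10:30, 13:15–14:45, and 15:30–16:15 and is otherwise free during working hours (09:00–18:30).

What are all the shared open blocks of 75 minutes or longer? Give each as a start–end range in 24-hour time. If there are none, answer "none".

Freya free within 09:00–18:30: 10:30–13:15, 14:45–15:30, 16:15–18:30.
Wei ∩ Ines: 11:00–13:30, 14:15–15:15, 16:15–17:45.
Wei ∩ Ines ∩ Freya: 11:00–13:15, 14:45–15:15, 16:15–17:45.
Windows ≥ 75 min: 11:00–13:15, 16:15–17:45.

11:00–13:15, 16:15–17:45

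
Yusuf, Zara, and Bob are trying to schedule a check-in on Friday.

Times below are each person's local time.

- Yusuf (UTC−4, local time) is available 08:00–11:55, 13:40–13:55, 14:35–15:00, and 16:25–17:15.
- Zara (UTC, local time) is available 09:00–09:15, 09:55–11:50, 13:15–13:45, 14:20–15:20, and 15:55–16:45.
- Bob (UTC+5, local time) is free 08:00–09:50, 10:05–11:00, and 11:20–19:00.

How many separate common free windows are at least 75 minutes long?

Yusuf → UTC: 12:00–15:55, 17:40–17:55, 18:35–19:00, 20:25–21:15.
Zara → UTC: 09:00–09:15, 09:55–11:50, 13:15–13:45, 14:20–15:20, 15:55–16:45.
Bob → UTC: 03:00–04:50, 05:05–06:00, 06:20–14:00.
Yusuf ∩ Zara: 13:15–13:45, 14:20–15:20.
Yusuf ∩ Zara ∩ Bob: 13:15–13:45.
Windows ≥ 75 min: (none).
That's 0 windows.

0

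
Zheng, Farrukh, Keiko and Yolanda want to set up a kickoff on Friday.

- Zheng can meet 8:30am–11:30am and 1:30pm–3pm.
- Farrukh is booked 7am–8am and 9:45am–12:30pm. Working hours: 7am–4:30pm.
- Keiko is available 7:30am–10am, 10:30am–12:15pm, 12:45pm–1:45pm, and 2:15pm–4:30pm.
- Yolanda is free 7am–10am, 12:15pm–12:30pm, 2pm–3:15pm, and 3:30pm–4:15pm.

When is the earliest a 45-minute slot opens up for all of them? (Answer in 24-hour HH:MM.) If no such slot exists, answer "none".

Farrukh free within 07:00–16:30: 08:00–09:45, 12:30–16:30.
Zheng ∩ Farrukh: 08:30–09:45, 13:30–15:00.
Zheng ∩ Farrukh ∩ Keiko: 08:30–09:45, 13:30–13:45, 14:15–15:00.
Zheng ∩ Farrukh ∩ Keiko ∩ Yolanda: 08:30–09:45, 14:15–15:00.
Windows ≥ 45 min: 08:30–09:45, 14:15–15:00.
Earliest such window starts at 08:30.

08:30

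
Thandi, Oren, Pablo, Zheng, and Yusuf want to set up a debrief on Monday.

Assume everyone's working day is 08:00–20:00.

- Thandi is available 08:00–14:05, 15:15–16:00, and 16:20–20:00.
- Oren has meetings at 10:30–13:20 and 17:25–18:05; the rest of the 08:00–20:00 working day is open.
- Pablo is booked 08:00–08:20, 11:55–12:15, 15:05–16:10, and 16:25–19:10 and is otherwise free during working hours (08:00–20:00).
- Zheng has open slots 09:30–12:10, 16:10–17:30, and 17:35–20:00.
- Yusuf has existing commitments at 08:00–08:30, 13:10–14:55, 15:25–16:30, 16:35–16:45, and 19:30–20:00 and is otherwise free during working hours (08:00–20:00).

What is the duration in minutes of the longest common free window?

60 minutes

Oren free within 08:00–20:00: 08:00–10:30, 13:20–17:25, 18:05–20:00.
Pablo free within 08:00–20:00: 08:20–11:55, 12:15–15:05, 16:10–16:25, 19:10–20:00.
Yusuf free within 08:00–20:00: 08:30–13:10, 14:55–15:25, 16:30–16:35, 16:45–19:30.
Thandi ∩ Oren: 08:00–10:30, 13:20–14:05, 15:15–16:00, 16:20–17:25, 18:05–20:00.
Thandi ∩ Oren ∩ Pablo: 08:20–10:30, 13:20–14:05, 16:20–16:25, 19:10–20:00.
Thandi ∩ Oren ∩ Pablo ∩ Zheng: 09:30–10:30, 16:20–16:25, 19:10–20:00.
Thandi ∩ Oren ∩ Pablo ∩ Zheng ∩ Yusuf: 09:30–10:30, 19:10–19:30.
Common window lengths: 60, 20 min; longest is 60.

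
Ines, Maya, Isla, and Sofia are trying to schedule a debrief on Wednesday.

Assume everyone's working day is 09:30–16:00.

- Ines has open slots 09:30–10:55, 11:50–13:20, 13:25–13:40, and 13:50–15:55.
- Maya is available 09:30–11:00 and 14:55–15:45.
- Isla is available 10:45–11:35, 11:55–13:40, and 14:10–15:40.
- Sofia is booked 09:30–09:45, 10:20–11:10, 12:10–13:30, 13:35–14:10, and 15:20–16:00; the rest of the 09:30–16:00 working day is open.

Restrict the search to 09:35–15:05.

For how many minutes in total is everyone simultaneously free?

Sofia free within 09:30–16:00: 09:45–10:20, 11:10–12:10, 13:30–13:35, 14:10–15:20.
Ines ∩ Maya: 09:30–10:55, 14:55–15:45.
Ines ∩ Maya ∩ Isla: 10:45–10:55, 14:55–15:40.
Ines ∩ Maya ∩ Isla ∩ Sofia: 14:55–15:20.
Restricted to 09:35–15:05: 14:55–15:05.
Total common minutes: 10.

10 minutes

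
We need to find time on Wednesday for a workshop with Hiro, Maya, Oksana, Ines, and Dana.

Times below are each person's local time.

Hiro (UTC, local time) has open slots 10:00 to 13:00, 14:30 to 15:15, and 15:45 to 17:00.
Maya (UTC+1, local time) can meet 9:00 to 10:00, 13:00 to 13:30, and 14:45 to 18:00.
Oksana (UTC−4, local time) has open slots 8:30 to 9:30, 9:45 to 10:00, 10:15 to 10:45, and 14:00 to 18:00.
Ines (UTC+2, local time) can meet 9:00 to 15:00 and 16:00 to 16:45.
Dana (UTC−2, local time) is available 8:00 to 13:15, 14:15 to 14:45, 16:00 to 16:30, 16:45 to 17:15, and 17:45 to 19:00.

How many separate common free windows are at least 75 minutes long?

Hiro → UTC: 10:00–13:00, 14:30–15:15, 15:45–17:00.
Maya → UTC: 08:00–09:00, 12:00–12:30, 13:45–17:00.
Oksana → UTC: 12:30–13:30, 13:45–14:00, 14:15–14:45, 18:00–22:00.
Ines → UTC: 07:00–13:00, 14:00–14:45.
Dana → UTC: 10:00–15:15, 16:15–16:45, 18:00–18:30, 18:45–19:15, 19:45–21:00.
Hiro ∩ Maya: 12:00–12:30, 14:30–15:15, 15:45–17:00.
Hiro ∩ Maya ∩ Oksana: 14:30–14:45.
Hiro ∩ Maya ∩ Oksana ∩ Ines: 14:30–14:45.
Hiro ∩ Maya ∩ Oksana ∩ Ines ∩ Dana: 14:30–14:45.
Windows ≥ 75 min: (none).
That's 0 windows.

0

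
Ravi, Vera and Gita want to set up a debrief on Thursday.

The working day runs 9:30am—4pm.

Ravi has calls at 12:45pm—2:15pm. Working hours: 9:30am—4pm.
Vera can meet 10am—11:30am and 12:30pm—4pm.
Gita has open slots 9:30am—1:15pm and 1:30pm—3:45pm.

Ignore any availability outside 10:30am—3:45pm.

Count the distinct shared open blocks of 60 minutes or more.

Ravi free within 09:30–16:00: 09:30–12:45, 14:15–16:00.
Ravi ∩ Vera: 10:00–11:30, 12:30–12:45, 14:15–16:00.
Ravi ∩ Vera ∩ Gita: 10:00–11:30, 12:30–12:45, 14:15–15:45.
Restricted to 10:30–15:45: 10:30–11:30, 12:30–12:45, 14:15–15:45.
Windows ≥ 60 min: 10:30–11:30, 14:15–15:45.
That's 2 windows.

2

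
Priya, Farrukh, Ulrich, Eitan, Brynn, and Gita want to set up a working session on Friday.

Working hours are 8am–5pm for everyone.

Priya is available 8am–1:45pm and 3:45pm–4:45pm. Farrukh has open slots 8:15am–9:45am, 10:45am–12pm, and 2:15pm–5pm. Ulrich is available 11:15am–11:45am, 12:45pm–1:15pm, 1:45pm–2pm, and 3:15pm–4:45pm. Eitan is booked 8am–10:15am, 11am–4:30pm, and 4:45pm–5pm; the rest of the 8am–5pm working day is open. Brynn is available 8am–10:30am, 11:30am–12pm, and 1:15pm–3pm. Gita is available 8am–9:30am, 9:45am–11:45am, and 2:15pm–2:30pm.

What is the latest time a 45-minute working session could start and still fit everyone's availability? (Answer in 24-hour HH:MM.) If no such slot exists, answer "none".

Eitan free within 08:00–17:00: 10:15–11:00, 16:30–16:45.
Priya ∩ Farrukh: 08:15–09:45, 10:45–12:00, 15:45–16:45.
Priya ∩ Farrukh ∩ Ulrich: 11:15–11:45, 15:45–16:45.
Priya ∩ Farrukh ∩ Ulrich ∩ Eitan: 16:30–16:45.
Priya ∩ Farrukh ∩ Ulrich ∩ Eitan ∩ Brynn: (none).
Priya ∩ Farrukh ∩ Ulrich ∩ Eitan ∩ Brynn ∩ Gita: (none).
Windows ≥ 45 min: (none).

none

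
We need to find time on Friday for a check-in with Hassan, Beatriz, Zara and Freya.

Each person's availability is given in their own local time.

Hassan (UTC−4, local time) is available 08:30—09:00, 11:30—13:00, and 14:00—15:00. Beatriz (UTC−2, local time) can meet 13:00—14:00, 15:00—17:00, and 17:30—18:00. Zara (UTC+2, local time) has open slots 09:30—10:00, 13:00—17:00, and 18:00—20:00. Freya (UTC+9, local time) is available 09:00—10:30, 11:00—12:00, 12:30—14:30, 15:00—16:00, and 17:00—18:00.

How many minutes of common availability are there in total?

0 minutes

Hassan → UTC: 12:30–13:00, 15:30–17:00, 18:00–19:00.
Beatriz → UTC: 15:00–16:00, 17:00–19:00, 19:30–20:00.
Zara → UTC: 07:30–08:00, 11:00–15:00, 16:00–18:00.
Freya → UTC: 00:00–01:30, 02:00–03:00, 03:30–05:30, 06:00–07:00, 08:00–09:00.
Hassan ∩ Beatriz: 15:30–16:00, 18:00–19:00.
Hassan ∩ Beatriz ∩ Zara: (none).
Hassan ∩ Beatriz ∩ Zara ∩ Freya: (none).
Total common minutes: 0.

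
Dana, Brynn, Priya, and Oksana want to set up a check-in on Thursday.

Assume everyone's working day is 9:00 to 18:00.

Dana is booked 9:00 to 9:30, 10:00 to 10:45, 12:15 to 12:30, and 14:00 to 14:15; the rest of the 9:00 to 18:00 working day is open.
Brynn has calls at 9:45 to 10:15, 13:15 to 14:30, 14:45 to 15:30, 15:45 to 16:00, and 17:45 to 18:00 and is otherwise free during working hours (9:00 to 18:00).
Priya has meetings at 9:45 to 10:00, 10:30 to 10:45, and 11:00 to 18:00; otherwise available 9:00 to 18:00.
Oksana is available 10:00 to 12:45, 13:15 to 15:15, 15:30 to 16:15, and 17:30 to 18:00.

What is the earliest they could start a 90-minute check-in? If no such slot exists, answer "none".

none

Dana free within 09:00–18:00: 09:30–10:00, 10:45–12:15, 12:30–14:00, 14:15–18:00.
Brynn free within 09:00–18:00: 09:00–09:45, 10:15–13:15, 14:30–14:45, 15:30–15:45, 16:00–17:45.
Priya free within 09:00–18:00: 09:00–09:45, 10:00–10:30, 10:45–11:00.
Dana ∩ Brynn: 09:30–09:45, 10:45–12:15, 12:30–13:15, 14:30–14:45, 15:30–15:45, 16:00–17:45.
Dana ∩ Brynn ∩ Priya: 09:30–09:45, 10:45–11:00.
Dana ∩ Brynn ∩ Priya ∩ Oksana: 10:45–11:00.
Windows ≥ 90 min: (none).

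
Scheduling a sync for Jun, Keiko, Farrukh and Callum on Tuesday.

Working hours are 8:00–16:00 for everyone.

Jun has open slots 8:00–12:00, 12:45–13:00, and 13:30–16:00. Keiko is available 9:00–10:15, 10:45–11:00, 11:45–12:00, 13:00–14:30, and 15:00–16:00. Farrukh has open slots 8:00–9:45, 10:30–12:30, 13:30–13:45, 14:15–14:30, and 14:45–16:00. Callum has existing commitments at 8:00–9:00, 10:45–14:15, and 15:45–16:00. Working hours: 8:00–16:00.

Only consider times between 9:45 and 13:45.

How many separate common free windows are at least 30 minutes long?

0

Callum free within 08:00–16:00: 09:00–10:45, 14:15–15:45.
Jun ∩ Keiko: 09:00–10:15, 10:45–11:00, 11:45–12:00, 13:30–14:30, 15:00–16:00.
Jun ∩ Keiko ∩ Farrukh: 09:00–09:45, 10:45–11:00, 11:45–12:00, 13:30–13:45, 14:15–14:30, 15:00–16:00.
Jun ∩ Keiko ∩ Farrukh ∩ Callum: 09:00–09:45, 14:15–14:30, 15:00–15:45.
Restricted to 09:45–13:45: (none).
Windows ≥ 30 min: (none).
That's 0 windows.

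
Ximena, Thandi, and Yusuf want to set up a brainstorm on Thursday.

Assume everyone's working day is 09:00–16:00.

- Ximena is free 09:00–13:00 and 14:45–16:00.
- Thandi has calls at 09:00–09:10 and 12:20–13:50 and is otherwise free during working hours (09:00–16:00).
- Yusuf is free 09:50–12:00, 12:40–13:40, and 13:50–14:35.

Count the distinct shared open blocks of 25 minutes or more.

Thandi free within 09:00–16:00: 09:10–12:20, 13:50–16:00.
Ximena ∩ Thandi: 09:10–12:20, 14:45–16:00.
Ximena ∩ Thandi ∩ Yusuf: 09:50–12:00.
Windows ≥ 25 min: 09:50–12:00.
That's 1 window.

1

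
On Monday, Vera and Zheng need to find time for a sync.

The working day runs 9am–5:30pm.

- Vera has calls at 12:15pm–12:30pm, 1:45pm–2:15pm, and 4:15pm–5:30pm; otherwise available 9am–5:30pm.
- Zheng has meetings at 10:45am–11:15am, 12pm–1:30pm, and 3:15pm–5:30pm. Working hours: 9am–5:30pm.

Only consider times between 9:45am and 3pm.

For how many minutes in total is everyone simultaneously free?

Vera free within 09:00–17:30: 09:00–12:15, 12:30–13:45, 14:15–16:15.
Zheng free within 09:00–17:30: 09:00–10:45, 11:15–12:00, 13:30–15:15.
Vera ∩ Zheng: 09:00–10:45, 11:15–12:00, 13:30–13:45, 14:15–15:15.
Restricted to 09:45–15:00: 09:45–10:45, 11:15–12:00, 13:30–13:45, 14:15–15:00.
Total common minutes: 60 + 45 + 15 + 45 = 165.

165 minutes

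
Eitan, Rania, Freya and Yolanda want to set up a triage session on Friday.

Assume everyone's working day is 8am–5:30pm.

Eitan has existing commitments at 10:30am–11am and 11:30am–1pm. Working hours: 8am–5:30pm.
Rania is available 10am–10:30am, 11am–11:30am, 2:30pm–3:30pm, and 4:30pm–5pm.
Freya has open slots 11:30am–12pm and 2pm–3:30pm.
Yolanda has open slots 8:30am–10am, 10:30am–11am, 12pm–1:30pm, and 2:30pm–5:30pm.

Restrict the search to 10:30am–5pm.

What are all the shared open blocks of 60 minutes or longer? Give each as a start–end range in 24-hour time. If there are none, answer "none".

14:30–15:30

Eitan free within 08:00–17:30: 08:00–10:30, 11:00–11:30, 13:00–17:30.
Eitan ∩ Rania: 10:00–10:30, 11:00–11:30, 14:30–15:30, 16:30–17:00.
Eitan ∩ Rania ∩ Freya: 14:30–15:30.
Eitan ∩ Rania ∩ Freya ∩ Yolanda: 14:30–15:30.
Restricted to 10:30–17:00: 14:30–15:30.
Windows ≥ 60 min: 14:30–15:30.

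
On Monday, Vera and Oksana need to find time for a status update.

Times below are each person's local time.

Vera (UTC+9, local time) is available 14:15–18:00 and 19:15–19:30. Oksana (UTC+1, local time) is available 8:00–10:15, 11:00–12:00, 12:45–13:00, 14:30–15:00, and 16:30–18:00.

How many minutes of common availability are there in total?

Vera → UTC: 05:15–09:00, 10:15–10:30.
Oksana → UTC: 07:00–09:15, 10:00–11:00, 11:45–12:00, 13:30–14:00, 15:30–17:00.
Vera ∩ Oksana: 07:00–09:00, 10:15–10:30.
Total common minutes: 120 + 15 = 135.

135 minutes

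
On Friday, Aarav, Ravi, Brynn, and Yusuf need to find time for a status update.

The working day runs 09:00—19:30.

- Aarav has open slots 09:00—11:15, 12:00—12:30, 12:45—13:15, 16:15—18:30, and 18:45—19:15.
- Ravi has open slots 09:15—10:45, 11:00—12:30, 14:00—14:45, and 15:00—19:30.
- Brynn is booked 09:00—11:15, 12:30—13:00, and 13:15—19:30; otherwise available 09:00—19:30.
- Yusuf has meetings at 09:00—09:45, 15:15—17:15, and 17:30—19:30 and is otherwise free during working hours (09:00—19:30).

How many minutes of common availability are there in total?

Brynn free within 09:00–19:30: 11:15–12:30, 13:00–13:15.
Yusuf free within 09:00–19:30: 09:45–15:15, 17:15–17:30.
Aarav ∩ Ravi: 09:15–10:45, 11:00–11:15, 12:00–12:30, 16:15–18:30, 18:45–19:15.
Aarav ∩ Ravi ∩ Brynn: 12:00–12:30.
Aarav ∩ Ravi ∩ Brynn ∩ Yusuf: 12:00–12:30.
Total common minutes: 30.

30 minutes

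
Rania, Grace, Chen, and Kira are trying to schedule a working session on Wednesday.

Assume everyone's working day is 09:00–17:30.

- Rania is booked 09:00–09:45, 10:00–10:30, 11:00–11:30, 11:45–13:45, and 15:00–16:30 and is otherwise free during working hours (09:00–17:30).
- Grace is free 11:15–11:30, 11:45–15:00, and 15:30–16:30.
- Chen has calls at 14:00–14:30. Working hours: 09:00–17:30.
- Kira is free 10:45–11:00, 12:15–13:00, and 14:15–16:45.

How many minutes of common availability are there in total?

Rania free within 09:00–17:30: 09:45–10:00, 10:30–11:00, 11:30–11:45, 13:45–15:00, 16:30–17:30.
Chen free within 09:00–17:30: 09:00–14:00, 14:30–17:30.
Rania ∩ Grace: 13:45–15:00.
Rania ∩ Grace ∩ Chen: 13:45–14:00, 14:30–15:00.
Rania ∩ Grace ∩ Chen ∩ Kira: 14:30–15:00.
Total common minutes: 30.

30 minutes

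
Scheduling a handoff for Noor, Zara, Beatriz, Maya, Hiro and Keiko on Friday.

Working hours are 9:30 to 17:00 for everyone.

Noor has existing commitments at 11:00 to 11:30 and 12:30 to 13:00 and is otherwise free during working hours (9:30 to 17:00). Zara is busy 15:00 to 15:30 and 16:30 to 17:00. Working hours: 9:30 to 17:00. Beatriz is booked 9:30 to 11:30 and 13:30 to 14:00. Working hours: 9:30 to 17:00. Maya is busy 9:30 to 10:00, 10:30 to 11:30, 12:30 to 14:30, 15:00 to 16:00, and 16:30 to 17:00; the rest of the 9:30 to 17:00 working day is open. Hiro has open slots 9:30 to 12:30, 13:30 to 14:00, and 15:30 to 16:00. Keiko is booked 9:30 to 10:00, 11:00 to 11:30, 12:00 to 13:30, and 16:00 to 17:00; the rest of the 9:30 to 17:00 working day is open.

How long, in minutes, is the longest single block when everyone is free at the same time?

Noor free within 09:30–17:00: 09:30–11:00, 11:30–12:30, 13:00–17:00.
Zara free within 09:30–17:00: 09:30–15:00, 15:30–16:30.
Beatriz free within 09:30–17:00: 11:30–13:30, 14:00–17:00.
Maya free within 09:30–17:00: 10:00–10:30, 11:30–12:30, 14:30–15:00, 16:00–16:30.
Keiko free within 09:30–17:00: 10:00–11:00, 11:30–12:00, 13:30–16:00.
Noor ∩ Zara: 09:30–11:00, 11:30–12:30, 13:00–15:00, 15:30–16:30.
Noor ∩ Zara ∩ Beatriz: 11:30–12:30, 13:00–13:30, 14:00–15:00, 15:30–16:30.
Noor ∩ Zara ∩ Beatriz ∩ Maya: 11:30–12:30, 14:30–15:00, 16:00–16:30.
Noor ∩ Zara ∩ Beatriz ∩ Maya ∩ Hiro: 11:30–12:30.
Noor ∩ Zara ∩ Beatriz ∩ Maya ∩ Hiro ∩ Keiko: 11:30–12:00.
Single common window of 30 minutes.

30 minutes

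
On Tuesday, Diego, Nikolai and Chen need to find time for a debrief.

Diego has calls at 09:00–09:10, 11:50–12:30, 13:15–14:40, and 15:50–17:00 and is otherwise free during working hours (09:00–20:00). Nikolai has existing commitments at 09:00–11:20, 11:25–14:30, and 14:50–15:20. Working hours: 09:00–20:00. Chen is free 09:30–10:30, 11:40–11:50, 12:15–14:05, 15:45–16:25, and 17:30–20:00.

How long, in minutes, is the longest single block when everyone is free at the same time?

150 minutes

Diego free within 09:00–20:00: 09:10–11:50, 12:30–13:15, 14:40–15:50, 17:00–20:00.
Nikolai free within 09:00–20:00: 11:20–11:25, 14:30–14:50, 15:20–20:00.
Diego ∩ Nikolai: 11:20–11:25, 14:40–14:50, 15:20–15:50, 17:00–20:00.
Diego ∩ Nikolai ∩ Chen: 15:45–15:50, 17:30–20:00.
Common window lengths: 5, 150 min; longest is 150.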